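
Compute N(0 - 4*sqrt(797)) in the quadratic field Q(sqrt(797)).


N(a + b*sqrt(d)) = a^2 - d*b^2
= (0)^2 - (797)*(-4)^2
= 0 - 12752
= -12752

-12752


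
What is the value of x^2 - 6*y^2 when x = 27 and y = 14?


x^2 - d*y^2
= 27^2 - 6*14^2
= 729 - 1176
= -447

-447


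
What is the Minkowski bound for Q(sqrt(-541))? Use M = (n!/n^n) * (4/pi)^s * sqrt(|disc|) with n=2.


d = -541, d mod 4 = 3, so disc(K) = 4d = -2164; |disc(K)| = 2164
Imaginary quadratic field, so n = 2, s = r2 = 1, r1 = 0
M = (n!/n^n) * (4/pi)^s * sqrt(|disc(K)|) = (2!/2^2) * (4/pi)^1 * sqrt(2164)
= 0.5 * 1.273240 * 46.518813
= 29.6148

29.6148


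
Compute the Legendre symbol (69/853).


p = 853 is prime, so compute (69/853) with the reciprocity algorithm (Jacobi-symbol steps: pull out 2s via (2/n), flip via reciprocity, reduce):
  reciprocity: (69/853) -> +(853/69)
  reduce: (25/69)
  reciprocity: (25/69) -> +(69/25)
  reduce: (19/25)
  reciprocity: (19/25) -> +(25/19)
  reduce: (6/19)
  pull out 2: (2/19) = -1  (since 19 mod 8 = 3)
  reciprocity: (3/19) -> -(19/3)
  reduce: (1/3)
  (1/3) = 1
Product of signs = 1
(69/853) = 1

1


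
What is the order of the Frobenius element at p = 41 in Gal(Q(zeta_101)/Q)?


The Frobenius at p in Gal(Q(zeta_n)/Q) = (Z/nZ)* is the class of p, so its order is ord_101(41), the smallest k >= 1 with 41^k = 1 mod 101.
n = 101 = 101, phi(101) = 100; the order divides phi(n).
Divisors of 100: 1, 2, 4, 5, 10, 20, 25, 50, 100
Repeated squaring mod 101: 41^1 = 41, 41^2 = 65, 41^4 = 84, 41^8 = 87, 41^16 = 95, 41^32 = 36, 41^64 = 84
Test divisors in increasing order:
  k=1: 41^1 = 41 mod 101
  k=2: 41^2 = 65 mod 101
  k=4: 41^4 = 84 mod 101
  k=5: 41^5 = 84 * 41 = 10 mod 101
  k=10: 41^10 = 87 * 65 = 100 mod 101
  k=20: 41^20 = 95 * 84 = 1 mod 101  <- first divisor giving 1
Order = 20

20


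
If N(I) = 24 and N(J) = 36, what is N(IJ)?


N(IJ) = N(I) * N(J)
= 24 * 36
= 864

864


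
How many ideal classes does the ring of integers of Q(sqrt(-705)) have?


K = Q(sqrt(-705)). d mod 4 = 3, so D = disc(K) = 4d = -2820
h(K) equals the number of primitive reduced positive-definite forms (a, b, c) = a*x^2 + b*x*y + c*y^2 with b^2 - 4ac = D,
where reduced means |b| <= a <= c, with b >= 0 whenever |b| = a or a = c, and primitive means gcd(a, b, c) = 1.
Reduced forces 3a^2 <= |D| = 2820, so 1 <= a <= 30; b must have the parity of D, and c = (b^2 - D)/(4a) must be an integer >= a.
Enumerate a = 1..30, b in [-a, a]:
  a=1: (1, 0, 705)  [1]
  a=2: (2, 2, 353)  [1]
  a=3: (3, 0, 235)  [1]
  a=4: none
  a=5: (5, 0, 141)  [1]
  a=6: (6, 6, 119)  [1]
  a=7: (7, -6, 102), (7, 6, 102)  [2]
  a=8..9: none
  a=10: (10, 10, 73)  [1]
  a=11..12: none
  a=13: (13, -12, 57), (13, 12, 57)  [2]
  a=14: (14, -6, 51), (14, 6, 51)  [2]
  a=15: (15, 0, 47)  [1]
  a=16: none
  a=17: (17, -6, 42), (17, 6, 42)  [2]
  a=18: none
  a=19: (19, -12, 39), (19, 12, 39)  [2]
  a=20: none
  a=21: (21, -6, 34), (21, 6, 34)  [2]
  a=22: none
  a=23: (23, -20, 35), (23, 20, 35)  [2]
  a=24..25: none
  a=26: (26, -14, 29), (26, 14, 29)  [2]
  a=27..29: none
  a=30: (30, 30, 31)  [1]
Total reduced forms: 1 + 1 + 1 + 1 + 1 + 2 + 1 + 2 + 2 + 1 + 2 + 2 + 2 + 2 + 2 + 1 = 24
h = 24

24


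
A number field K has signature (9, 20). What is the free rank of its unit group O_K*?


By Dirichlet's unit theorem:
rank = r1 + r2 - 1
= 9 + 20 - 1
= 28

28


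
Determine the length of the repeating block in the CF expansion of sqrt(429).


Run the CF algorithm for sqrt(429).
a_0 = floor(sqrt(429)) = 20; set m_0=0, q_0=1.
Recurrence: m' = q*a - m,  q' = (d - m'^2)/q,  a' = floor((a_0 + m')/q').
  step 1: m=20, q=29, a=1
  step 2: m=9, q=12, a=2
  step 3: m=15, q=17, a=2
  step 4: m=19, q=4, a=9
  step 5: m=17, q=35, a=1
  step 6: m=18, q=3, a=12
  step 7: m=18, q=35, a=1
  step 8: m=17, q=4, a=9
  step 9: m=19, q=17, a=2
  step 10: m=15, q=12, a=2
  step 11: m=9, q=29, a=1
  step 12: m=20, q=1, a=40
a_12 = 2*a_0 = 40, so the period closes here.
sqrt(429) = [20; 1, 2, 2, 9, 1, 12, 1, 9, 2, 2, 1, 40]
Period length = 12

12


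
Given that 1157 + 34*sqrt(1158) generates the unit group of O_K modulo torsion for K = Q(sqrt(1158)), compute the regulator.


epsilon = 1157 + 34*sqrt(1158)
= 2313.9996
R = ln(2313.9996)
= 7.7467

7.7467


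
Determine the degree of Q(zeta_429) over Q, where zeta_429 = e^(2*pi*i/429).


The degree equals Euler's totient phi(429).
429 = 3 * 11 * 13
phi(429) = 240

240


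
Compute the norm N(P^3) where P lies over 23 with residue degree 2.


N(P^a) = p^(a*f)
= 23^(3*2)
= 23^6
= 148035889

148035889


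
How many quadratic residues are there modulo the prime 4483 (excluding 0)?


For prime p, the number of non-zero quadratic residues is (p-1)/2.
= (4483-1)/2
= 2241

2241


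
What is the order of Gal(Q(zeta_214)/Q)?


|Gal(Q(zeta_214)/Q)| = phi(214)
= 106

106


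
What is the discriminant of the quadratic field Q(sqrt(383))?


For K = Q(sqrt(d)) with d squarefree: disc(K) = d if d = 1 mod 4, and disc(K) = 4d if d = 2 or 3 mod 4.
Here d = 383, and d mod 4 = 3.
d = 3 mod 4, not 1 (O_K = Z[sqrt(d)]), so disc(K) = 4d = 4 * (383) = 1532

1532


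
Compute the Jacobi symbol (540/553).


Compute (540/553) via quadratic reciprocity:
  pull out 2: (2/553) = +1  (since 553 mod 8 = 1)
  pull out 2: (2/553) = +1  (since 553 mod 8 = 1)
  reciprocity: (135/553) -> +(553/135)
  reduce: (13/135)
  reciprocity: (13/135) -> +(135/13)
  reduce: (5/13)
  reciprocity: (5/13) -> +(13/5)
  reduce: (3/5)
  reciprocity: (3/5) -> +(5/3)
  reduce: (2/3)
  pull out 2: (2/3) = -1  (since 3 mod 8 = 3)
  (1/3) = 1
Product of signs = -1

-1


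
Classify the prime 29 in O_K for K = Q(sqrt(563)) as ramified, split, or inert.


K = Q(sqrt(563)). Since d mod 4 = 3, disc(K) = 2252.
Check p | disc: 2252 mod 29 = 19.
p does not divide disc. Compute Legendre symbol (d/p):
12^((29-1)/2) mod 29 = -1
(d/p) = -1, so p is inert: (p) stays prime with e=1, f=2, g=1.
Therefore p is inert.

inert


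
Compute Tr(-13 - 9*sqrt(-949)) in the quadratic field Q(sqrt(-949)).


Tr(a + b*sqrt(d)) = (a + b*sqrt(d)) + (a - b*sqrt(d)) = 2a
= 2 * (-13)
= -26

-26


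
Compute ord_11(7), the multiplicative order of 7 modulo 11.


We want ord_11(7), the smallest k >= 1 with 7^k = 1 mod 11.
n = 11 = 11, phi(11) = 10; the order divides phi(n).
Divisors of 10: 1, 2, 5, 10
Repeated squaring mod 11: 7^1 = 7, 7^2 = 5, 7^4 = 3, 7^8 = 9
Test divisors in increasing order:
  k=1: 7^1 = 7 mod 11
  k=2: 7^2 = 5 mod 11
  k=5: 7^5 = 3 * 7 = 10 mod 11
  k=10: 7^10 = 9 * 5 = 1 mod 11  <- first divisor giving 1
Order = 10

10


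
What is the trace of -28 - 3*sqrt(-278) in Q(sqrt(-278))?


Tr(a + b*sqrt(d)) = (a + b*sqrt(d)) + (a - b*sqrt(d)) = 2a
= 2 * (-28)
= -56

-56


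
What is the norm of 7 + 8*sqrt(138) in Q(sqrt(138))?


N(a + b*sqrt(d)) = a^2 - d*b^2
= (7)^2 - (138)*(8)^2
= 49 - 8832
= -8783

-8783


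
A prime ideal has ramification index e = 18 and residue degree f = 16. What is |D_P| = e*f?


|D_P| = e * f
= 18 * 16
= 288

288


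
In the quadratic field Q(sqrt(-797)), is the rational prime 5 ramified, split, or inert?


K = Q(sqrt(-797)). Since d mod 4 = 3, disc(K) = -3188.
Check p | disc: -3188 mod 5 = 2.
p does not divide disc. Compute Legendre symbol (d/p):
3^((5-1)/2) mod 5 = -1
(d/p) = -1, so p is inert: (p) stays prime with e=1, f=2, g=1.
Therefore p is inert.

inert


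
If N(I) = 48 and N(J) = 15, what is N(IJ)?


N(IJ) = N(I) * N(J)
= 48 * 15
= 720

720


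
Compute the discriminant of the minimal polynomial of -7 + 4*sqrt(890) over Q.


The element -7 + 4*sqrt(890) has minimal polynomial:
x^2 + 14*x - 14191
Discriminant = (14)^2 - 4*(-14191)
= 196 + 56764
= 56960

56960


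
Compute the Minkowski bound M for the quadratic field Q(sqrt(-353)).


d = -353, d mod 4 = 3, so disc(K) = 4d = -1412; |disc(K)| = 1412
Imaginary quadratic field, so n = 2, s = r2 = 1, r1 = 0
M = (n!/n^n) * (4/pi)^s * sqrt(|disc(K)|) = (2!/2^2) * (4/pi)^1 * sqrt(1412)
= 0.5 * 1.273240 * 37.576588
= 23.9220

23.9220


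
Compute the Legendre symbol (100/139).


p = 139 is prime, so compute (100/139) with the reciprocity algorithm (Jacobi-symbol steps: pull out 2s via (2/n), flip via reciprocity, reduce):
  pull out 2: (2/139) = -1  (since 139 mod 8 = 3)
  pull out 2: (2/139) = -1  (since 139 mod 8 = 3)
  reciprocity: (25/139) -> +(139/25)
  reduce: (14/25)
  pull out 2: (2/25) = +1  (since 25 mod 8 = 1)
  reciprocity: (7/25) -> +(25/7)
  reduce: (4/7)
  pull out 2: (2/7) = +1  (since 7 mod 8 = 7)
  pull out 2: (2/7) = +1  (since 7 mod 8 = 7)
  (1/7) = 1
Product of signs = 1
(100/139) = 1

1


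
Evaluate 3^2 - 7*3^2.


x^2 - d*y^2
= 3^2 - 7*3^2
= 9 - 63
= -54

-54


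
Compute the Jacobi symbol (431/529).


Compute (431/529) via quadratic reciprocity:
  reciprocity: (431/529) -> +(529/431)
  reduce: (98/431)
  pull out 2: (2/431) = +1  (since 431 mod 8 = 7)
  reciprocity: (49/431) -> +(431/49)
  reduce: (39/49)
  reciprocity: (39/49) -> +(49/39)
  reduce: (10/39)
  pull out 2: (2/39) = +1  (since 39 mod 8 = 7)
  reciprocity: (5/39) -> +(39/5)
  reduce: (4/5)
  pull out 2: (2/5) = -1  (since 5 mod 8 = 5)
  pull out 2: (2/5) = -1  (since 5 mod 8 = 5)
  (1/5) = 1
Product of signs = 1

1


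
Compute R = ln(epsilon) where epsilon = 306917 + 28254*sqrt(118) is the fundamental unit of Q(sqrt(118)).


epsilon = 306917 + 28254*sqrt(118)
= 613834.0000
R = ln(613834.0000)
= 13.3275

13.3275


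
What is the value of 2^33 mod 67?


p = 67 is prime and the exponent is (p-1)/2 = 33, so by Euler's criterion 2^33 = (2/67) = +1 or -1 mod 67.
Compute by square-and-multiply:
  33 = 32 + 1 (binary 100001)
  Repeated squaring mod 67: 2^1 = 2, 2^2 = 4, 2^4 = 16, 2^8 = 55, 2^16 = 10, 2^32 = 33
  2^33 = 2^32 * 2^1 = 33 * 2 mod 67
    33 * 2 = 66 = 66 mod 67
  2^33 = 66 mod 67
Result 66 = p - 1 = -1 mod 67: 2 is a quadratic non-residue mod 67. As a residue in [0, p-1] the value is 66.
2^33 mod 67 = 66

66


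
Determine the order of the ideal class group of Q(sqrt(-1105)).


K = Q(sqrt(-1105)). d mod 4 = 3, so D = disc(K) = 4d = -4420
h(K) equals the number of primitive reduced positive-definite forms (a, b, c) = a*x^2 + b*x*y + c*y^2 with b^2 - 4ac = D,
where reduced means |b| <= a <= c, with b >= 0 whenever |b| = a or a = c, and primitive means gcd(a, b, c) = 1.
Reduced forces 3a^2 <= |D| = 4420, so 1 <= a <= 38; b must have the parity of D, and c = (b^2 - D)/(4a) must be an integer >= a.
Enumerate a = 1..38, b in [-a, a]:
  a=1: (1, 0, 1105)  [1]
  a=2: (2, 2, 553)  [1]
  a=3..4: none
  a=5: (5, 0, 221)  [1]
  a=6: none
  a=7: (7, -2, 158), (7, 2, 158)  [2]
  a=8..9: none
  a=10: (10, 10, 113)  [1]
  a=11..12: none
  a=13: (13, 0, 85)  [1]
  a=14: (14, -2, 79), (14, 2, 79)  [2]
  a=15..16: none
  a=17: (17, 0, 65)  [1]
  a=18: none
  a=19: (19, -8, 59), (19, 8, 59)  [2]
  a=20..25: none
  a=26: (26, 26, 49)  [1]
  a=27..33: none
  a=34: (34, 34, 41)  [1]
  a=35: (35, -30, 38), (35, 30, 38)  [2]
  a=36..38: none
Total reduced forms: 1 + 1 + 1 + 2 + 1 + 1 + 2 + 1 + 2 + 1 + 1 + 2 = 16
h = 16

16


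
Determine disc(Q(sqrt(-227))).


For K = Q(sqrt(d)) with d squarefree: disc(K) = d if d = 1 mod 4, and disc(K) = 4d if d = 2 or 3 mod 4.
Here d = -227, and d mod 4 = 1.
d = 1 mod 4 (O_K = Z[(1+sqrt(d))/2]), so disc(K) = d = -227

-227


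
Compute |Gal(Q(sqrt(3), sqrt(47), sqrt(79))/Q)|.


The 3 square roots of distinct primes are multiplicatively independent over Q,
so [K:Q] = 2^3 and Gal(K/Q) is isomorphic to (Z/2Z)^3.
|Gal| = 2^3 = 8

8


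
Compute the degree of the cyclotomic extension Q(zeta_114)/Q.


The degree equals Euler's totient phi(114).
114 = 2 * 3 * 19
phi(114) = 36

36


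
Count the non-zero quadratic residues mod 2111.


For prime p, the number of non-zero quadratic residues is (p-1)/2.
= (2111-1)/2
= 1055

1055


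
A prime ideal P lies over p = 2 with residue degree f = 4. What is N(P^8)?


N(P^a) = p^(a*f)
= 2^(8*4)
= 2^32
= 4294967296

4294967296


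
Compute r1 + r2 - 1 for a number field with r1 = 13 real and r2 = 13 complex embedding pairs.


By Dirichlet's unit theorem:
rank = r1 + r2 - 1
= 13 + 13 - 1
= 25

25


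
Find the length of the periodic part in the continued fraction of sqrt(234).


Run the CF algorithm for sqrt(234).
a_0 = floor(sqrt(234)) = 15; set m_0=0, q_0=1.
Recurrence: m' = q*a - m,  q' = (d - m'^2)/q,  a' = floor((a_0 + m')/q').
  step 1: m=15, q=9, a=3
  step 2: m=12, q=10, a=2
  step 3: m=8, q=17, a=1
  step 4: m=9, q=9, a=2
  step 5: m=9, q=17, a=1
  step 6: m=8, q=10, a=2
  step 7: m=12, q=9, a=3
  step 8: m=15, q=1, a=30
a_8 = 2*a_0 = 30, so the period closes here.
sqrt(234) = [15; 3, 2, 1, 2, 1, 2, 3, 30]
Period length = 8

8


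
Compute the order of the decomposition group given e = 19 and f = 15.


|D_P| = e * f
= 19 * 15
= 285

285


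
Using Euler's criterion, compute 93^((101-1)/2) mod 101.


p = 101 is prime and the exponent is (p-1)/2 = 50, so by Euler's criterion 93^50 = (93/101) = +1 or -1 mod 101.
Compute by square-and-multiply:
  50 = 32 + 16 + 2 (binary 110010)
  Repeated squaring mod 101: 93^1 = 93, 93^2 = 64, 93^4 = 56, 93^8 = 5, 93^16 = 25, 93^32 = 19
  93^50 = 93^32 * 93^16 * 93^2 = 19 * 25 * 64 mod 101
    19 * 25 = 475 = 71 mod 101
    71 * 64 = 4544 = 100 mod 101
  93^50 = 100 mod 101
Result 100 = p - 1 = -1 mod 101: 93 is a quadratic non-residue mod 101. As a residue in [0, p-1] the value is 100.
93^50 mod 101 = 100

100


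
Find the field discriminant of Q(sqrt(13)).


For K = Q(sqrt(d)) with d squarefree: disc(K) = d if d = 1 mod 4, and disc(K) = 4d if d = 2 or 3 mod 4.
Here d = 13, and d mod 4 = 1.
d = 1 mod 4 (O_K = Z[(1+sqrt(d))/2]), so disc(K) = d = 13

13


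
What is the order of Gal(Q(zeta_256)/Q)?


|Gal(Q(zeta_256)/Q)| = phi(256)
= 128

128


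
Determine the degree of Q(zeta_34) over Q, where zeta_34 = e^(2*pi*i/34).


The degree equals Euler's totient phi(34).
34 = 2 * 17
phi(34) = 16

16


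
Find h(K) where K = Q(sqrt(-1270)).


K = Q(sqrt(-1270)). d mod 4 = 2, so D = disc(K) = 4d = -5080
h(K) equals the number of primitive reduced positive-definite forms (a, b, c) = a*x^2 + b*x*y + c*y^2 with b^2 - 4ac = D,
where reduced means |b| <= a <= c, with b >= 0 whenever |b| = a or a = c, and primitive means gcd(a, b, c) = 1.
Reduced forces 3a^2 <= |D| = 5080, so 1 <= a <= 41; b must have the parity of D, and c = (b^2 - D)/(4a) must be an integer >= a.
Enumerate a = 1..41, b in [-a, a]:
  a=1: (1, 0, 1270)  [1]
  a=2: (2, 0, 635)  [1]
  a=3..4: none
  a=5: (5, 0, 254)  [1]
  a=6: none
  a=7: (7, -4, 182), (7, 4, 182)  [2]
  a=8..9: none
  a=10: (10, 0, 127)  [1]
  a=11..12: none
  a=13: (13, -4, 98), (13, 4, 98)  [2]
  a=14: (14, -4, 91), (14, 4, 91)  [2]
  a=15..22: none
  a=23: (23, -16, 58), (23, 16, 58)  [2]
  a=24..25: none
  a=26: (26, -4, 49), (26, 4, 49)  [2]
  a=27..28: none
  a=29: (29, -16, 46), (29, 16, 46)  [2]
  a=30: none
  a=31: (31, -2, 41), (31, 2, 41)  [2]
  a=32..34: none
  a=35: (35, -10, 37), (35, 10, 37)  [2]
  a=36..41: none
Total reduced forms: 1 + 1 + 1 + 2 + 1 + 2 + 2 + 2 + 2 + 2 + 2 + 2 = 20
h = 20

20


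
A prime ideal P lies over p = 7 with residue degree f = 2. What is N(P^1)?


N(P^a) = p^(a*f)
= 7^(1*2)
= 7^2
= 49

49


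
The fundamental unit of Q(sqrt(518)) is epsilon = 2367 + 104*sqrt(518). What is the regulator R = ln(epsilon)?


epsilon = 2367 + 104*sqrt(518)
= 4733.9998
R = ln(4733.9998)
= 8.4625

8.4625


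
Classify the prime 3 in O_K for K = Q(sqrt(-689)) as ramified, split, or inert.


K = Q(sqrt(-689)). Since d mod 4 = 3, disc(K) = -2756.
Check p | disc: -2756 mod 3 = 1.
p does not divide disc. Compute Legendre symbol (d/p):
1^((3-1)/2) mod 3 = 1
(d/p) = 1, so p splits: (p) = P*P' with e=1, f=1, g=2.
Therefore p is split.

split


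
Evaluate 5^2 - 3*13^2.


x^2 - d*y^2
= 5^2 - 3*13^2
= 25 - 507
= -482

-482


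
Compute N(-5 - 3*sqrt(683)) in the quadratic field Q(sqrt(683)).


N(a + b*sqrt(d)) = a^2 - d*b^2
= (-5)^2 - (683)*(-3)^2
= 25 - 6147
= -6122

-6122


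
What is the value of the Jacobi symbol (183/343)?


Compute (183/343) via quadratic reciprocity:
  reciprocity: (183/343) -> -(343/183)
  reduce: (160/183)
  pull out 2: (2/183) = +1  (since 183 mod 8 = 7)
  pull out 2: (2/183) = +1  (since 183 mod 8 = 7)
  pull out 2: (2/183) = +1  (since 183 mod 8 = 7)
  pull out 2: (2/183) = +1  (since 183 mod 8 = 7)
  pull out 2: (2/183) = +1  (since 183 mod 8 = 7)
  reciprocity: (5/183) -> +(183/5)
  reduce: (3/5)
  reciprocity: (3/5) -> +(5/3)
  reduce: (2/3)
  pull out 2: (2/3) = -1  (since 3 mod 8 = 3)
  (1/3) = 1
Product of signs = 1

1


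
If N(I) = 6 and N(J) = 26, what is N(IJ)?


N(IJ) = N(I) * N(J)
= 6 * 26
= 156

156


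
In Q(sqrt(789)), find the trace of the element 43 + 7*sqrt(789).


Tr(a + b*sqrt(d)) = (a + b*sqrt(d)) + (a - b*sqrt(d)) = 2a
= 2 * (43)
= 86

86


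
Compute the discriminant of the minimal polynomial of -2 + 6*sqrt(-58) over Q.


The element -2 + 6*sqrt(-58) has minimal polynomial:
x^2 + 4*x + 2092
Discriminant = (4)^2 - 4*(2092)
= 16 - 8368
= -8352

-8352


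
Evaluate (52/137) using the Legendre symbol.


p = 137 is prime, so compute (52/137) with the reciprocity algorithm (Jacobi-symbol steps: pull out 2s via (2/n), flip via reciprocity, reduce):
  pull out 2: (2/137) = +1  (since 137 mod 8 = 1)
  pull out 2: (2/137) = +1  (since 137 mod 8 = 1)
  reciprocity: (13/137) -> +(137/13)
  reduce: (7/13)
  reciprocity: (7/13) -> +(13/7)
  reduce: (6/7)
  pull out 2: (2/7) = +1  (since 7 mod 8 = 7)
  reciprocity: (3/7) -> -(7/3)
  reduce: (1/3)
  (1/3) = 1
Product of signs = -1
(52/137) = -1

-1


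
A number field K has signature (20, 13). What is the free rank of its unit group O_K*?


By Dirichlet's unit theorem:
rank = r1 + r2 - 1
= 20 + 13 - 1
= 32

32


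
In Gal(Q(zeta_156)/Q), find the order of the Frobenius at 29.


The Frobenius at p in Gal(Q(zeta_n)/Q) = (Z/nZ)* is the class of p, so its order is ord_156(29), the smallest k >= 1 with 29^k = 1 mod 156.
n = 156 = 2^2 * 3 * 13, phi(156) = 48; the order divides phi(n).
Divisors of 48: 1, 2, 3, 4, 6, 8, 12, 16, 24, 48
Repeated squaring mod 156: 29^1 = 29, 29^2 = 61, 29^4 = 133, 29^8 = 61, 29^16 = 133, 29^32 = 61
Test divisors in increasing order:
  k=1: 29^1 = 29 mod 156
  k=2: 29^2 = 61 mod 156
  k=3: 29^3 = 61 * 29 = 53 mod 156
  k=4: 29^4 = 133 mod 156
  k=6: 29^6 = 133 * 61 = 1 mod 156  <- first divisor giving 1
Order = 6

6


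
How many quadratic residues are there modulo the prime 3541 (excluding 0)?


For prime p, the number of non-zero quadratic residues is (p-1)/2.
= (3541-1)/2
= 1770

1770


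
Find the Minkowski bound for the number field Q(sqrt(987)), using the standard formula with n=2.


d = 987, d mod 4 = 3, so disc(K) = 4d = 3948; |disc(K)| = 3948
Real quadratic field, so n = 2, s = r2 = 0, r1 = 2
M = (n!/n^n) * (4/pi)^s * sqrt(|disc(K)|) = (2!/2^2) * (4/pi)^0 * sqrt(3948)
= 0.5 * 1.000000 * 62.833112
= 31.4166

31.4166


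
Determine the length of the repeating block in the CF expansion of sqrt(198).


Run the CF algorithm for sqrt(198).
a_0 = floor(sqrt(198)) = 14; set m_0=0, q_0=1.
Recurrence: m' = q*a - m,  q' = (d - m'^2)/q,  a' = floor((a_0 + m')/q').
  step 1: m=14, q=2, a=14
  step 2: m=14, q=1, a=28
a_2 = 2*a_0 = 28, so the period closes here.
sqrt(198) = [14; 14, 28]
Period length = 2

2


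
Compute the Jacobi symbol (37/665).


Compute (37/665) via quadratic reciprocity:
  reciprocity: (37/665) -> +(665/37)
  reduce: (36/37)
  pull out 2: (2/37) = -1  (since 37 mod 8 = 5)
  pull out 2: (2/37) = -1  (since 37 mod 8 = 5)
  reciprocity: (9/37) -> +(37/9)
  reduce: (1/9)
  (1/9) = 1
Product of signs = 1

1


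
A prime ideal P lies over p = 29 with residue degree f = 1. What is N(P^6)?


N(P^a) = p^(a*f)
= 29^(6*1)
= 29^6
= 594823321

594823321


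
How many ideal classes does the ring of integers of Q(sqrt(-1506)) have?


K = Q(sqrt(-1506)). d mod 4 = 2, so D = disc(K) = 4d = -6024
h(K) equals the number of primitive reduced positive-definite forms (a, b, c) = a*x^2 + b*x*y + c*y^2 with b^2 - 4ac = D,
where reduced means |b| <= a <= c, with b >= 0 whenever |b| = a or a = c, and primitive means gcd(a, b, c) = 1.
Reduced forces 3a^2 <= |D| = 6024, so 1 <= a <= 44; b must have the parity of D, and c = (b^2 - D)/(4a) must be an integer >= a.
Enumerate a = 1..44, b in [-a, a]:
  a=1: (1, 0, 1506)  [1]
  a=2: (2, 0, 753)  [1]
  a=3: (3, 0, 502)  [1]
  a=4: none
  a=5: (5, -4, 302), (5, 4, 302)  [2]
  a=6: (6, 0, 251)  [1]
  a=7..9: none
  a=10: (10, -4, 151), (10, 4, 151)  [2]
  a=11: (11, -2, 137), (11, 2, 137)  [2]
  a=12..14: none
  a=15: (15, -6, 101), (15, 6, 101)  [2]
  a=16..21: none
  a=22: (22, -20, 73), (22, 20, 73)  [2]
  a=23: (23, -18, 69), (23, 18, 69)  [2]
  a=24: none
  a=25: (25, -24, 66), (25, 24, 66)  [2]
  a=26..29: none
  a=30: (30, -24, 55), (30, 24, 55)  [2]
  a=31..32: none
  a=33: (33, -24, 50), (33, 24, 50)  [2]
  a=34..36: none
  a=37: (37, -28, 46), (37, 28, 46)  [2]
  a=38..44: none
Total reduced forms: 1 + 1 + 1 + 2 + 1 + 2 + 2 + 2 + 2 + 2 + 2 + 2 + 2 + 2 = 24
h = 24

24


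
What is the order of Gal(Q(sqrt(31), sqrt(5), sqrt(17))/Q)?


The 3 square roots of distinct primes are multiplicatively independent over Q,
so [K:Q] = 2^3 and Gal(K/Q) is isomorphic to (Z/2Z)^3.
|Gal| = 2^3 = 8

8


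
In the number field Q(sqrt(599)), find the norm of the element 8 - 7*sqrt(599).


N(a + b*sqrt(d)) = a^2 - d*b^2
= (8)^2 - (599)*(-7)^2
= 64 - 29351
= -29287

-29287


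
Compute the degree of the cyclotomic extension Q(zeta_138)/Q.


The degree equals Euler's totient phi(138).
138 = 2 * 3 * 23
phi(138) = 44

44


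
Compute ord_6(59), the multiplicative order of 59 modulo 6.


We want ord_6(59), the smallest k >= 1 with 59^k = 1 mod 6.
n = 6 = 2 * 3, phi(6) = 2; the order divides phi(n).
Divisors of 2: 1, 2
Repeated squaring mod 6: 59^1 = 5, 59^2 = 1
Test divisors in increasing order:
  k=1: 59^1 = 5 mod 6
  k=2: 59^2 = 1 mod 6  <- first divisor giving 1
Order = 2

2


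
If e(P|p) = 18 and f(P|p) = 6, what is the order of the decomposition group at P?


|D_P| = e * f
= 18 * 6
= 108

108


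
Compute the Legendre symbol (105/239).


p = 239 is prime, so compute (105/239) with the reciprocity algorithm (Jacobi-symbol steps: pull out 2s via (2/n), flip via reciprocity, reduce):
  reciprocity: (105/239) -> +(239/105)
  reduce: (29/105)
  reciprocity: (29/105) -> +(105/29)
  reduce: (18/29)
  pull out 2: (2/29) = -1  (since 29 mod 8 = 5)
  reciprocity: (9/29) -> +(29/9)
  reduce: (2/9)
  pull out 2: (2/9) = +1  (since 9 mod 8 = 1)
  (1/9) = 1
Product of signs = -1
(105/239) = -1

-1


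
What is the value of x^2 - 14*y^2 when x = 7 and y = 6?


x^2 - d*y^2
= 7^2 - 14*6^2
= 49 - 504
= -455

-455


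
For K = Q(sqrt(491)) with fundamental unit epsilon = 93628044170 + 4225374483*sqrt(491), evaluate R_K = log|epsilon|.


epsilon = 93628044170 + 4225374483*sqrt(491)
= 1.8726e+11
R = ln(1.8726e+11)
= 25.9557

25.9557


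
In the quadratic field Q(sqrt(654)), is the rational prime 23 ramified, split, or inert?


K = Q(sqrt(654)). Since d mod 4 = 2, disc(K) = 2616.
Check p | disc: 2616 mod 23 = 17.
p does not divide disc. Compute Legendre symbol (d/p):
10^((23-1)/2) mod 23 = -1
(d/p) = -1, so p is inert: (p) stays prime with e=1, f=2, g=1.
Therefore p is inert.

inert


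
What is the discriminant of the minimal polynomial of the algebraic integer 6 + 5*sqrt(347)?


The element 6 + 5*sqrt(347) has minimal polynomial:
x^2 - 12*x - 8639
Discriminant = (-12)^2 - 4*(-8639)
= 144 + 34556
= 34700

34700


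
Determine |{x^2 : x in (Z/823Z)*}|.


For prime p, the number of non-zero quadratic residues is (p-1)/2.
= (823-1)/2
= 411

411


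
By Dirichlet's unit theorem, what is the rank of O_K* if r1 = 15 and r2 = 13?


By Dirichlet's unit theorem:
rank = r1 + r2 - 1
= 15 + 13 - 1
= 27

27


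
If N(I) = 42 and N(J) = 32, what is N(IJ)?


N(IJ) = N(I) * N(J)
= 42 * 32
= 1344

1344


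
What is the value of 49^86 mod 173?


p = 173 is prime and the exponent is (p-1)/2 = 86, so by Euler's criterion 49^86 = (49/173) = +1 or -1 mod 173.
Compute by square-and-multiply:
  86 = 64 + 16 + 4 + 2 (binary 1010110)
  Repeated squaring mod 173: 49^1 = 49, 49^2 = 152, 49^4 = 95, 49^8 = 29, 49^16 = 149, 49^32 = 57, 49^64 = 135
  49^86 = 49^64 * 49^16 * 49^4 * 49^2 = 135 * 149 * 95 * 152 mod 173
    135 * 149 = 20115 = 47 mod 173
    47 * 95 = 4465 = 140 mod 173
    140 * 152 = 21280 = 1 mod 173
  49^86 = 1 mod 173
Result 1: 49 is a quadratic residue mod 173.
49^86 mod 173 = 1

1


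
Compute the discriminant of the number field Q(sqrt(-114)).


For K = Q(sqrt(d)) with d squarefree: disc(K) = d if d = 1 mod 4, and disc(K) = 4d if d = 2 or 3 mod 4.
Here d = -114, and d mod 4 = 2.
d = 2 mod 4, not 1 (O_K = Z[sqrt(d)]), so disc(K) = 4d = 4 * (-114) = -456

-456


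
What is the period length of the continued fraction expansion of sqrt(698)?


Run the CF algorithm for sqrt(698).
a_0 = floor(sqrt(698)) = 26; set m_0=0, q_0=1.
Recurrence: m' = q*a - m,  q' = (d - m'^2)/q,  a' = floor((a_0 + m')/q').
  step 1: m=26, q=22, a=2
  step 2: m=18, q=17, a=2
  step 3: m=16, q=26, a=1
  step 4: m=10, q=23, a=1
  step 5: m=13, q=23, a=1
  step 6: m=10, q=26, a=1
  step 7: m=16, q=17, a=2
  step 8: m=18, q=22, a=2
  step 9: m=26, q=1, a=52
a_9 = 2*a_0 = 52, so the period closes here.
sqrt(698) = [26; 2, 2, 1, 1, 1, 1, 2, 2, 52]
Period length = 9

9


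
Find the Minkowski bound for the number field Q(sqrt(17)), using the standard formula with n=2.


d = 17, d mod 4 = 1, so disc(K) = d = 17; |disc(K)| = 17
Real quadratic field, so n = 2, s = r2 = 0, r1 = 2
M = (n!/n^n) * (4/pi)^s * sqrt(|disc(K)|) = (2!/2^2) * (4/pi)^0 * sqrt(17)
= 0.5 * 1.000000 * 4.123106
= 2.0616

2.0616


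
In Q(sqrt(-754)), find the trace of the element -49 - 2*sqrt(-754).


Tr(a + b*sqrt(d)) = (a + b*sqrt(d)) + (a - b*sqrt(d)) = 2a
= 2 * (-49)
= -98

-98


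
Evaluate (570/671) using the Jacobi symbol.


Compute (570/671) via quadratic reciprocity:
  pull out 2: (2/671) = +1  (since 671 mod 8 = 7)
  reciprocity: (285/671) -> +(671/285)
  reduce: (101/285)
  reciprocity: (101/285) -> +(285/101)
  reduce: (83/101)
  reciprocity: (83/101) -> +(101/83)
  reduce: (18/83)
  pull out 2: (2/83) = -1  (since 83 mod 8 = 3)
  reciprocity: (9/83) -> +(83/9)
  reduce: (2/9)
  pull out 2: (2/9) = +1  (since 9 mod 8 = 1)
  (1/9) = 1
Product of signs = -1

-1


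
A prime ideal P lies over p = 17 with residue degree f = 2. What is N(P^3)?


N(P^a) = p^(a*f)
= 17^(3*2)
= 17^6
= 24137569

24137569


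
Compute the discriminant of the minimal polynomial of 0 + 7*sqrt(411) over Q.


The element 0 + 7*sqrt(411) has minimal polynomial:
x^2 + 0*x - 20139
Discriminant = (0)^2 - 4*(-20139)
= 0 + 80556
= 80556

80556


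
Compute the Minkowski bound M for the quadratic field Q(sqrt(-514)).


d = -514, d mod 4 = 2, so disc(K) = 4d = -2056; |disc(K)| = 2056
Imaginary quadratic field, so n = 2, s = r2 = 1, r1 = 0
M = (n!/n^n) * (4/pi)^s * sqrt(|disc(K)|) = (2!/2^2) * (4/pi)^1 * sqrt(2056)
= 0.5 * 1.273240 * 45.343136
= 28.8663

28.8663


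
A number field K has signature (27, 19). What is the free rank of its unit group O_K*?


By Dirichlet's unit theorem:
rank = r1 + r2 - 1
= 27 + 19 - 1
= 45

45


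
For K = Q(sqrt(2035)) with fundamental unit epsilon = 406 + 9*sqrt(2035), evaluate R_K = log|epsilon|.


epsilon = 406 + 9*sqrt(2035)
= 811.9988
R = ln(811.9988)
= 6.6995

6.6995


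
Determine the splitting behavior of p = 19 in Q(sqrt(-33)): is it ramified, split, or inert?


K = Q(sqrt(-33)). Since d mod 4 = 3, disc(K) = -132.
Check p | disc: -132 mod 19 = 1.
p does not divide disc. Compute Legendre symbol (d/p):
5^((19-1)/2) mod 19 = 1
(d/p) = 1, so p splits: (p) = P*P' with e=1, f=1, g=2.
Therefore p is split.

split


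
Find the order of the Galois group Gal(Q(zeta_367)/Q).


|Gal(Q(zeta_367)/Q)| = phi(367)
= 366

366


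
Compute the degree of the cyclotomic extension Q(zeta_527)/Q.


The degree equals Euler's totient phi(527).
527 = 17 * 31
phi(527) = 480

480


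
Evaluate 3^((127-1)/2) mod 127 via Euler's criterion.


p = 127 is prime and the exponent is (p-1)/2 = 63, so by Euler's criterion 3^63 = (3/127) = +1 or -1 mod 127.
Compute by square-and-multiply:
  63 = 32 + 16 + 8 + 4 + 2 + 1 (binary 111111)
  Repeated squaring mod 127: 3^1 = 3, 3^2 = 9, 3^4 = 81, 3^8 = 84, 3^16 = 71, 3^32 = 88
  3^63 = 3^32 * 3^16 * 3^8 * 3^4 * 3^2 * 3^1 = 88 * 71 * 84 * 81 * 9 * 3 mod 127
    88 * 71 = 6248 = 25 mod 127
    25 * 84 = 2100 = 68 mod 127
    68 * 81 = 5508 = 47 mod 127
    47 * 9 = 423 = 42 mod 127
    42 * 3 = 126 = 126 mod 127
  3^63 = 126 mod 127
Result 126 = p - 1 = -1 mod 127: 3 is a quadratic non-residue mod 127. As a residue in [0, p-1] the value is 126.
3^63 mod 127 = 126

126


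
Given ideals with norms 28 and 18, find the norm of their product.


N(IJ) = N(I) * N(J)
= 28 * 18
= 504

504


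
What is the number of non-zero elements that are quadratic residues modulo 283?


For prime p, the number of non-zero quadratic residues is (p-1)/2.
= (283-1)/2
= 141

141


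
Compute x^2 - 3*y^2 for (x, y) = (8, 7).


x^2 - d*y^2
= 8^2 - 3*7^2
= 64 - 147
= -83

-83


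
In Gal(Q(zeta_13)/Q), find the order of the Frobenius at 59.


The Frobenius at p in Gal(Q(zeta_n)/Q) = (Z/nZ)* is the class of p, so its order is ord_13(59), the smallest k >= 1 with 59^k = 1 mod 13.
n = 13 = 13, phi(13) = 12; the order divides phi(n).
Divisors of 12: 1, 2, 3, 4, 6, 12
Repeated squaring mod 13: 59^1 = 7, 59^2 = 10, 59^4 = 9, 59^8 = 3
Test divisors in increasing order:
  k=1: 59^1 = 7 mod 13
  k=2: 59^2 = 10 mod 13
  k=3: 59^3 = 10 * 7 = 5 mod 13
  k=4: 59^4 = 9 mod 13
  k=6: 59^6 = 9 * 10 = 12 mod 13
  k=12: 59^12 = 3 * 9 = 1 mod 13  <- first divisor giving 1
Order = 12

12


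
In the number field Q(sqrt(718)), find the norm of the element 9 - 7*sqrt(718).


N(a + b*sqrt(d)) = a^2 - d*b^2
= (9)^2 - (718)*(-7)^2
= 81 - 35182
= -35101

-35101


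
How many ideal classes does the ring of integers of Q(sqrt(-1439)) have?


K = Q(sqrt(-1439)). d mod 4 = 1, so D = disc(K) = d = -1439
h(K) equals the number of primitive reduced positive-definite forms (a, b, c) = a*x^2 + b*x*y + c*y^2 with b^2 - 4ac = D,
where reduced means |b| <= a <= c, with b >= 0 whenever |b| = a or a = c, and primitive means gcd(a, b, c) = 1.
Reduced forces 3a^2 <= |D| = 1439, so 1 <= a <= 21; b must have the parity of D, and c = (b^2 - D)/(4a) must be an integer >= a.
Enumerate a = 1..21, b in [-a, a]:
  a=1: (1, 1, 360)  [1]
  a=2: (2, -1, 180), (2, 1, 180)  [2]
  a=3: (3, -1, 120), (3, 1, 120)  [2]
  a=4: (4, -1, 90), (4, 1, 90)  [2]
  a=5: (5, -1, 72), (5, 1, 72)  [2]
  a=6: (6, -5, 61), (6, -1, 60), (6, 1, 60), (6, 5, 61)  [4]
  a=7: none
  a=8: (8, -1, 45), (8, 1, 45)  [2]
  a=9: (9, -1, 40), (9, 1, 40)  [2]
  a=10: (10, -9, 38), (10, -1, 36), (10, 1, 36), (10, 9, 38)  [4]
  a=11: none
  a=12: (12, -7, 31), (12, -1, 30), (12, 1, 30), (12, 7, 31)  [4]
  a=13: (13, -11, 30), (13, 11, 30)  [2]
  a=14: none
  a=15: (15, -11, 26), (15, -1, 24), (15, 1, 24), (15, 11, 26)  [4]
  a=16: (16, -15, 26), (16, 15, 26)  [2]
  a=17: none
  a=18: (18, -17, 24), (18, -1, 20), (18, 1, 20), (18, 17, 24)  [4]
  a=19: (19, -9, 20), (19, 9, 20)  [2]
  a=20..21: none
Total reduced forms: 1 + 2 + 2 + 2 + 2 + 4 + 2 + 2 + 4 + 4 + 2 + 4 + 2 + 4 + 2 = 39
h = 39

39


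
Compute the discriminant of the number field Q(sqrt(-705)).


For K = Q(sqrt(d)) with d squarefree: disc(K) = d if d = 1 mod 4, and disc(K) = 4d if d = 2 or 3 mod 4.
Here d = -705, and d mod 4 = 3.
d = 3 mod 4, not 1 (O_K = Z[sqrt(d)]), so disc(K) = 4d = 4 * (-705) = -2820

-2820


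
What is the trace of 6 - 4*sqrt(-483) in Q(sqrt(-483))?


Tr(a + b*sqrt(d)) = (a + b*sqrt(d)) + (a - b*sqrt(d)) = 2a
= 2 * (6)
= 12

12


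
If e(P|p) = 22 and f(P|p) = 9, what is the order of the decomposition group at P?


|D_P| = e * f
= 22 * 9
= 198

198


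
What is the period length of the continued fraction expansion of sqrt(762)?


Run the CF algorithm for sqrt(762).
a_0 = floor(sqrt(762)) = 27; set m_0=0, q_0=1.
Recurrence: m' = q*a - m,  q' = (d - m'^2)/q,  a' = floor((a_0 + m')/q').
  step 1: m=27, q=33, a=1
  step 2: m=6, q=22, a=1
  step 3: m=16, q=23, a=1
  step 4: m=7, q=31, a=1
  step 5: m=24, q=6, a=8
  step 6: m=24, q=31, a=1
  step 7: m=7, q=23, a=1
  step 8: m=16, q=22, a=1
  step 9: m=6, q=33, a=1
  step 10: m=27, q=1, a=54
a_10 = 2*a_0 = 54, so the period closes here.
sqrt(762) = [27; 1, 1, 1, 1, 8, 1, 1, 1, 1, 54]
Period length = 10

10


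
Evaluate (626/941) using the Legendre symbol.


p = 941 is prime, so compute (626/941) with the reciprocity algorithm (Jacobi-symbol steps: pull out 2s via (2/n), flip via reciprocity, reduce):
  pull out 2: (2/941) = -1  (since 941 mod 8 = 5)
  reciprocity: (313/941) -> +(941/313)
  reduce: (2/313)
  pull out 2: (2/313) = +1  (since 313 mod 8 = 1)
  (1/313) = 1
Product of signs = -1
(626/941) = -1

-1


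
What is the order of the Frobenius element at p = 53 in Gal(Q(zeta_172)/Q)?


The Frobenius at p in Gal(Q(zeta_n)/Q) = (Z/nZ)* is the class of p, so its order is ord_172(53), the smallest k >= 1 with 53^k = 1 mod 172.
n = 172 = 2^2 * 43, phi(172) = 84; the order divides phi(n).
Divisors of 84: 1, 2, 3, 4, 6, 7, 12, 14, 21, 28, 42, 84
Repeated squaring mod 172: 53^1 = 53, 53^2 = 57, 53^4 = 153, 53^8 = 17, 53^16 = 117, 53^32 = 101, 53^64 = 53
Test divisors in increasing order:
  k=1: 53^1 = 53 mod 172
  k=2: 53^2 = 57 mod 172
  k=3: 53^3 = 57 * 53 = 97 mod 172
  k=4: 53^4 = 153 mod 172
  k=6: 53^6 = 153 * 57 = 121 mod 172
  k=7: 53^7 = 153 * 57 * 53 = 49 mod 172
  k=12: 53^12 = 17 * 153 = 21 mod 172
  k=14: 53^14 = 17 * 153 * 57 = 165 mod 172
  k=21: 53^21 = 117 * 153 * 53 = 1 mod 172  <- first divisor giving 1
Order = 21

21


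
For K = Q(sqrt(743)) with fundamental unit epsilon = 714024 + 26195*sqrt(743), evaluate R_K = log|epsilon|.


epsilon = 714024 + 26195*sqrt(743)
= 1.4280e+06
R = ln(1.4280e+06)
= 14.1718

14.1718


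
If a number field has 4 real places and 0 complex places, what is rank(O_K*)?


By Dirichlet's unit theorem:
rank = r1 + r2 - 1
= 4 + 0 - 1
= 3

3


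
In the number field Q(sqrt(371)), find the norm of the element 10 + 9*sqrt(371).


N(a + b*sqrt(d)) = a^2 - d*b^2
= (10)^2 - (371)*(9)^2
= 100 - 30051
= -29951

-29951


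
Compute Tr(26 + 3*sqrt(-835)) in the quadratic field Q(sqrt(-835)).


Tr(a + b*sqrt(d)) = (a + b*sqrt(d)) + (a - b*sqrt(d)) = 2a
= 2 * (26)
= 52

52


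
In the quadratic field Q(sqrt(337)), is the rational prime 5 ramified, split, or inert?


K = Q(sqrt(337)). Since d mod 4 = 1, disc(K) = 337.
Check p | disc: 337 mod 5 = 2.
p does not divide disc. Compute Legendre symbol (d/p):
2^((5-1)/2) mod 5 = -1
(d/p) = -1, so p is inert: (p) stays prime with e=1, f=2, g=1.
Therefore p is inert.

inert


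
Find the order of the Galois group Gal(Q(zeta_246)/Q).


|Gal(Q(zeta_246)/Q)| = phi(246)
= 80

80


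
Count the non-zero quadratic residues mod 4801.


For prime p, the number of non-zero quadratic residues is (p-1)/2.
= (4801-1)/2
= 2400

2400


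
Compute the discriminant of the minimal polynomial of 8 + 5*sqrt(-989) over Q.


The element 8 + 5*sqrt(-989) has minimal polynomial:
x^2 - 16*x + 24789
Discriminant = (-16)^2 - 4*(24789)
= 256 - 99156
= -98900

-98900


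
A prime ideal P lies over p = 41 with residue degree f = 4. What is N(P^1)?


N(P^a) = p^(a*f)
= 41^(1*4)
= 41^4
= 2825761

2825761


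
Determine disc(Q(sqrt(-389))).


For K = Q(sqrt(d)) with d squarefree: disc(K) = d if d = 1 mod 4, and disc(K) = 4d if d = 2 or 3 mod 4.
Here d = -389, and d mod 4 = 3.
d = 3 mod 4, not 1 (O_K = Z[sqrt(d)]), so disc(K) = 4d = 4 * (-389) = -1556

-1556


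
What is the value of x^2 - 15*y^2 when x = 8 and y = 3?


x^2 - d*y^2
= 8^2 - 15*3^2
= 64 - 135
= -71

-71


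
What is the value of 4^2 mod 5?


p = 5 is prime and the exponent is (p-1)/2 = 2, so by Euler's criterion 4^2 = (4/5) = +1 or -1 mod 5.
Compute by square-and-multiply:
  2 = 2 (binary 10)
  Repeated squaring mod 5: 4^1 = 4, 4^2 = 1
  4^2 = 1 mod 5
Result 1: 4 is a quadratic residue mod 5.
4^2 mod 5 = 1

1


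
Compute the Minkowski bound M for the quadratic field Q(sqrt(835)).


d = 835, d mod 4 = 3, so disc(K) = 4d = 3340; |disc(K)| = 3340
Real quadratic field, so n = 2, s = r2 = 0, r1 = 2
M = (n!/n^n) * (4/pi)^s * sqrt(|disc(K)|) = (2!/2^2) * (4/pi)^0 * sqrt(3340)
= 0.5 * 1.000000 * 57.792733
= 28.8964

28.8964


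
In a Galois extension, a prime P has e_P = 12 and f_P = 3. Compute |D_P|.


|D_P| = e * f
= 12 * 3
= 36

36


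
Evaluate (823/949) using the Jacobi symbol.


Compute (823/949) via quadratic reciprocity:
  reciprocity: (823/949) -> +(949/823)
  reduce: (126/823)
  pull out 2: (2/823) = +1  (since 823 mod 8 = 7)
  reciprocity: (63/823) -> -(823/63)
  reduce: (4/63)
  pull out 2: (2/63) = +1  (since 63 mod 8 = 7)
  pull out 2: (2/63) = +1  (since 63 mod 8 = 7)
  (1/63) = 1
Product of signs = -1

-1


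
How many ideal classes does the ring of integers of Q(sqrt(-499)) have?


K = Q(sqrt(-499)). d mod 4 = 1, so D = disc(K) = d = -499
h(K) equals the number of primitive reduced positive-definite forms (a, b, c) = a*x^2 + b*x*y + c*y^2 with b^2 - 4ac = D,
where reduced means |b| <= a <= c, with b >= 0 whenever |b| = a or a = c, and primitive means gcd(a, b, c) = 1.
Reduced forces 3a^2 <= |D| = 499, so 1 <= a <= 12; b must have the parity of D, and c = (b^2 - D)/(4a) must be an integer >= a.
Enumerate a = 1..12, b in [-a, a]:
  a=1: (1, 1, 125)  [1]
  a=2..4: none
  a=5: (5, -1, 25), (5, 1, 25)  [2]
  a=6..12: none
Total reduced forms: 1 + 2 = 3
h = 3

3


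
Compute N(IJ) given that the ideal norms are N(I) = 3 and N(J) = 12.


N(IJ) = N(I) * N(J)
= 3 * 12
= 36

36


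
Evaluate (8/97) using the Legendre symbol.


p = 97 is prime, so compute (8/97) with the reciprocity algorithm (Jacobi-symbol steps: pull out 2s via (2/n), flip via reciprocity, reduce):
  pull out 2: (2/97) = +1  (since 97 mod 8 = 1)
  pull out 2: (2/97) = +1  (since 97 mod 8 = 1)
  pull out 2: (2/97) = +1  (since 97 mod 8 = 1)
  (1/97) = 1
Product of signs = 1
(8/97) = 1

1


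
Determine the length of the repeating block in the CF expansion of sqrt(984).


Run the CF algorithm for sqrt(984).
a_0 = floor(sqrt(984)) = 31; set m_0=0, q_0=1.
Recurrence: m' = q*a - m,  q' = (d - m'^2)/q,  a' = floor((a_0 + m')/q').
  step 1: m=31, q=23, a=2
  step 2: m=15, q=33, a=1
  step 3: m=18, q=20, a=2
  step 4: m=22, q=25, a=2
  step 5: m=28, q=8, a=7
  step 6: m=28, q=25, a=2
  step 7: m=22, q=20, a=2
  step 8: m=18, q=33, a=1
  step 9: m=15, q=23, a=2
  step 10: m=31, q=1, a=62
a_10 = 2*a_0 = 62, so the period closes here.
sqrt(984) = [31; 2, 1, 2, 2, 7, 2, 2, 1, 2, 62]
Period length = 10

10


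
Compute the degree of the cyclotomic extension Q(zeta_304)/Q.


The degree equals Euler's totient phi(304).
304 = 2^4 * 19
phi(304) = 144

144


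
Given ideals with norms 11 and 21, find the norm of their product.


N(IJ) = N(I) * N(J)
= 11 * 21
= 231

231


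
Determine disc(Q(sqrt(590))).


For K = Q(sqrt(d)) with d squarefree: disc(K) = d if d = 1 mod 4, and disc(K) = 4d if d = 2 or 3 mod 4.
Here d = 590, and d mod 4 = 2.
d = 2 mod 4, not 1 (O_K = Z[sqrt(d)]), so disc(K) = 4d = 4 * (590) = 2360

2360


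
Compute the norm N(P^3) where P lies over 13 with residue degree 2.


N(P^a) = p^(a*f)
= 13^(3*2)
= 13^6
= 4826809

4826809


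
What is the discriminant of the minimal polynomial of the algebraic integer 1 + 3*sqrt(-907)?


The element 1 + 3*sqrt(-907) has minimal polynomial:
x^2 - 2*x + 8164
Discriminant = (-2)^2 - 4*(8164)
= 4 - 32656
= -32652

-32652


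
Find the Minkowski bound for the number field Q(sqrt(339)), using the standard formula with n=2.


d = 339, d mod 4 = 3, so disc(K) = 4d = 1356; |disc(K)| = 1356
Real quadratic field, so n = 2, s = r2 = 0, r1 = 2
M = (n!/n^n) * (4/pi)^s * sqrt(|disc(K)|) = (2!/2^2) * (4/pi)^0 * sqrt(1356)
= 0.5 * 1.000000 * 36.823905
= 18.4120

18.4120
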